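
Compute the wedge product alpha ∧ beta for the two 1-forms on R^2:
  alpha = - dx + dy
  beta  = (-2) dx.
alpha ∧ beta = (2) dx ∧ dy

Distribute the wedge, using dx_i ∧ dx_j = -dx_j ∧ dx_i and dx_i ∧ dx_i = 0. For each pair (i, j) with i < j, the coefficient of dx_i ∧ dx_j in alpha ∧ beta is (alpha_i * beta_j - alpha_j * beta_i). Collecting: alpha ∧ beta = (2) dx ∧ dy.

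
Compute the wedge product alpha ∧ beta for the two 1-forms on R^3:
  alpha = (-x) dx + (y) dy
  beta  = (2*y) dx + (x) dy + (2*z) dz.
alpha ∧ beta = (-x^2 - 2*y^2) dx ∧ dy + (-2*x*z) dx ∧ dz + (2*y*z) dy ∧ dz

Distribute the wedge, using dx_i ∧ dx_j = -dx_j ∧ dx_i and dx_i ∧ dx_i = 0. For each pair (i, j) with i < j, the coefficient of dx_i ∧ dx_j in alpha ∧ beta is (alpha_i * beta_j - alpha_j * beta_i). Collecting: alpha ∧ beta = (-x^2 - 2*y^2) dx ∧ dy + (-2*x*z) dx ∧ dz + (2*y*z) dy ∧ dz.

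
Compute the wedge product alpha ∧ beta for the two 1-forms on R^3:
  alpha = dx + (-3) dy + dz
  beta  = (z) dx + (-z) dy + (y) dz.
alpha ∧ beta = (2*z) dx ∧ dy + (y - z) dx ∧ dz + (-3*y + z) dy ∧ dz

Distribute the wedge, using dx_i ∧ dx_j = -dx_j ∧ dx_i and dx_i ∧ dx_i = 0. For each pair (i, j) with i < j, the coefficient of dx_i ∧ dx_j in alpha ∧ beta is (alpha_i * beta_j - alpha_j * beta_i). Collecting: alpha ∧ beta = (2*z) dx ∧ dy + (y - z) dx ∧ dz + (-3*y + z) dy ∧ dz.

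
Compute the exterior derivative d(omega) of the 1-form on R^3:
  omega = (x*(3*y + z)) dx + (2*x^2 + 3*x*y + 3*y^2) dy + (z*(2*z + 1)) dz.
d(omega) = (x + 3*y) dx ∧ dy + (-x) dx ∧ dz

For a 1-form omega = sum_i f_i dx_i, the exterior derivative is
  d(omega) = sum_{i < j} (∂f_j/∂x_i - ∂f_i/∂x_j) dx_i ∧ dx_j.
  coefficient of dx ∧ dy: ∂f_2/∂x - ∂f_1/∂y = ∂(2*x^2 + 3*x*y + 3*y^2)/∂x - ∂(x*(3*y + z))/∂y = x + 3*y
  coefficient of dx ∧ dz: ∂f_3/∂x - ∂f_1/∂z = ∂(z*(2*z + 1))/∂x - ∂(x*(3*y + z))/∂z = -x
Assembling: d(omega) = (x + 3*y) dx ∧ dy + (-x) dx ∧ dz.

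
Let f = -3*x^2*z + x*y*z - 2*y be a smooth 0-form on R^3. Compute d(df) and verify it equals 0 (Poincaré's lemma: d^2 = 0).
d(df) = 0

Step 1: df = sum_i (∂f/∂x_i) dx_i = (z*(-6*x + y)) dx + (x*z - 2) dy + (x*(-3*x + y)) dz.
Step 2: Apply d again. Using the 1-form formula, the coefficient of dx ∧ dy in d(df) is ∂^2 f/∂x ∂y - ∂^2 f/∂y ∂x = (z) - (z) = 0 (equality of mixed partials for smooth f).
Similarly for dx ∧ dz and dy ∧ dz — all coefficients vanish. So d(df) = 0.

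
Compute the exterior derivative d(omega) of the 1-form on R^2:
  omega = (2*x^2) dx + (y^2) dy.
d(omega) = 0

For a 1-form omega = sum_i f_i dx_i, the exterior derivative is
  d(omega) = sum_{i < j} (∂f_j/∂x_i - ∂f_i/∂x_j) dx_i ∧ dx_j.

Assembling: d(omega) = 0.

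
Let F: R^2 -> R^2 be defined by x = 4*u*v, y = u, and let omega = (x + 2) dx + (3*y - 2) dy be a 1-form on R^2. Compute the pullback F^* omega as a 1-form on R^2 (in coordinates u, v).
F^* omega = (16*u*v^2 + 3*u + 8*v - 2) du + (8*u*(2*u*v + 1)) dv

Using F^*(f dg) = (f ∘ F) d(g ∘ F), substitute each coordinate x_i by F_i(u, v) in f_i, and replace dx_i by d F_i = (∂F_i/∂u) du + (∂F_i/∂v) dv.
  For the x component: f_1(F) = 4*u*v + 2; d F_1 = (4*v) du + (4*u) dv
  For the y component: f_2(F) = 3*u - 2; d F_2 = (1) du + (0) dv
Combining and collecting du, dv coefficients:
  coeff of du: 16*u*v^2 + 3*u + 8*v - 2
  coeff of dv: 8*u*(2*u*v + 1)
F^* omega = (16*u*v^2 + 3*u + 8*v - 2) du + (8*u*(2*u*v + 1)) dv.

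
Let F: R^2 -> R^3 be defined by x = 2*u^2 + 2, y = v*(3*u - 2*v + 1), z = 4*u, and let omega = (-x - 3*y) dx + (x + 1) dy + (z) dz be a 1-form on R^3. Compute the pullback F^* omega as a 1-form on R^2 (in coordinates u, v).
F^* omega = (-8*u^3 - 30*u^2*v + 24*u*v^2 - 12*u*v + 8*u + 9*v) du + (6*u^3 - 8*u^2*v + 2*u^2 + 9*u - 12*v + 3) dv

Using F^*(f dg) = (f ∘ F) d(g ∘ F), substitute each coordinate x_i by F_i(u, v) in f_i, and replace dx_i by d F_i = (∂F_i/∂u) du + (∂F_i/∂v) dv.
  For the x component: f_1(F) = -2*u^2 - 9*u*v + 6*v^2 - 3*v - 2; d F_1 = (4*u) du + (0) dv
  For the y component: f_2(F) = 2*u^2 + 3; d F_2 = (3*v) du + (3*u - 4*v + 1) dv
  For the z component: f_3(F) = 4*u; d F_3 = (4) du + (0) dv
Combining and collecting du, dv coefficients:
  coeff of du: -8*u^3 - 30*u^2*v + 24*u*v^2 - 12*u*v + 8*u + 9*v
  coeff of dv: 6*u^3 - 8*u^2*v + 2*u^2 + 9*u - 12*v + 3
F^* omega = (-8*u^3 - 30*u^2*v + 24*u*v^2 - 12*u*v + 8*u + 9*v) du + (6*u^3 - 8*u^2*v + 2*u^2 + 9*u - 12*v + 3) dv.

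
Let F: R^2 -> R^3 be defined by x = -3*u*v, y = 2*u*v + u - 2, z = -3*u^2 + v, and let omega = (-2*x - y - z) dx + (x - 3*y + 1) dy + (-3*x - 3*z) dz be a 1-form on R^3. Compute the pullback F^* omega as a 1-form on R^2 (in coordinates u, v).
F^* omega = (-54*u^3 - 63*u^2*v - 30*u*v^2 + 6*u*v - 3*u + 3*v^2 + 8*v + 7) du + (-9*u^3 - 30*u^2*v + 6*u^2 + 12*u*v + 8*u - 3*v) dv

Using F^*(f dg) = (f ∘ F) d(g ∘ F), substitute each coordinate x_i by F_i(u, v) in f_i, and replace dx_i by d F_i = (∂F_i/∂u) du + (∂F_i/∂v) dv.
  For the x component: f_1(F) = 3*u^2 + 4*u*v - u - v + 2; d F_1 = (-3*v) du + (-3*u) dv
  For the y component: f_2(F) = -9*u*v - 3*u + 7; d F_2 = (2*v + 1) du + (2*u) dv
  For the z component: f_3(F) = 9*u^2 + 9*u*v - 3*v; d F_3 = (-6*u) du + (1) dv
Combining and collecting du, dv coefficients:
  coeff of du: -54*u^3 - 63*u^2*v - 30*u*v^2 + 6*u*v - 3*u + 3*v^2 + 8*v + 7
  coeff of dv: -9*u^3 - 30*u^2*v + 6*u^2 + 12*u*v + 8*u - 3*v
F^* omega = (-54*u^3 - 63*u^2*v - 30*u*v^2 + 6*u*v - 3*u + 3*v^2 + 8*v + 7) du + (-9*u^3 - 30*u^2*v + 6*u^2 + 12*u*v + 8*u - 3*v) dv.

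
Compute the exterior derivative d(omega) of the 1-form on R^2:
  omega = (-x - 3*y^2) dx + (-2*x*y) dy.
d(omega) = (4*y) dx ∧ dy

For a 1-form omega = sum_i f_i dx_i, the exterior derivative is
  d(omega) = sum_{i < j} (∂f_j/∂x_i - ∂f_i/∂x_j) dx_i ∧ dx_j.
  coefficient of dx ∧ dy: ∂f_2/∂x - ∂f_1/∂y = ∂(-2*x*y)/∂x - ∂(-x - 3*y^2)/∂y = 4*y
Assembling: d(omega) = (4*y) dx ∧ dy.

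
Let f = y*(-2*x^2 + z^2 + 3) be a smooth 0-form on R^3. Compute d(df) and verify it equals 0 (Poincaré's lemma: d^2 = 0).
d(df) = 0

Step 1: df = sum_i (∂f/∂x_i) dx_i = (-4*x*y) dx + (-2*x^2 + z^2 + 3) dy + (2*y*z) dz.
Step 2: Apply d again. Using the 1-form formula, the coefficient of dx ∧ dy in d(df) is ∂^2 f/∂x ∂y - ∂^2 f/∂y ∂x = (-4*x) - (-4*x) = 0 (equality of mixed partials for smooth f).
Similarly for dx ∧ dz and dy ∧ dz — all coefficients vanish. So d(df) = 0.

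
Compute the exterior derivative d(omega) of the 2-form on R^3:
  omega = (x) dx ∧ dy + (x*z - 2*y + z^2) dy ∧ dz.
d(omega) = (z) dx ∧ dy ∧ dz

For a 2-form omega = sum_{i<j} g_{ij} dx_i ∧ dx_j, the exterior derivative is
  d(omega) = sum_{i<j} d(g_{ij}) ∧ dx_i ∧ dx_j = sum_{i<j, k} (∂g_{ij}/∂x_k) dx_k ∧ dx_i ∧ dx_j.
Expand each term, using dx_k ∧ dx_i ∧ dx_j = sgn(permutation) dx_{(a)} ∧ dx_{(b)} ∧ dx_{(c)} with (a < b < c) sorted:
  d(x*z - 2*y + z^2) includes (∂/∂x)(x*z - 2*y + z^2) dx = (z) dx, which multiplied by dy ∧ dz gives (z) dx ∧ dy ∧ dz
Collecting like 3-forms: d(omega) = (z) dx ∧ dy ∧ dz.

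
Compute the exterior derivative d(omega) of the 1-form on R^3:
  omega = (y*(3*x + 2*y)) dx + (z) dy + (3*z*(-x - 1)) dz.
d(omega) = (-3*x - 4*y) dx ∧ dy + (-3*z) dx ∧ dz + (-1) dy ∧ dz

For a 1-form omega = sum_i f_i dx_i, the exterior derivative is
  d(omega) = sum_{i < j} (∂f_j/∂x_i - ∂f_i/∂x_j) dx_i ∧ dx_j.
  coefficient of dx ∧ dy: ∂f_2/∂x - ∂f_1/∂y = ∂(z)/∂x - ∂(y*(3*x + 2*y))/∂y = -3*x - 4*y
  coefficient of dx ∧ dz: ∂f_3/∂x - ∂f_1/∂z = ∂(3*z*(-x - 1))/∂x - ∂(y*(3*x + 2*y))/∂z = -3*z
  coefficient of dy ∧ dz: ∂f_3/∂y - ∂f_2/∂z = ∂(3*z*(-x - 1))/∂y - ∂(z)/∂z = -1
Assembling: d(omega) = (-3*x - 4*y) dx ∧ dy + (-3*z) dx ∧ dz + (-1) dy ∧ dz.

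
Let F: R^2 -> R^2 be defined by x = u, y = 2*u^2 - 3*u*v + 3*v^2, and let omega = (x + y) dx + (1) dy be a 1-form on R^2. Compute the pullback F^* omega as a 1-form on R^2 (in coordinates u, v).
F^* omega = (2*u^2 - 3*u*v + 5*u + 3*v^2 - 3*v) du + (-3*u + 6*v) dv

Using F^*(f dg) = (f ∘ F) d(g ∘ F), substitute each coordinate x_i by F_i(u, v) in f_i, and replace dx_i by d F_i = (∂F_i/∂u) du + (∂F_i/∂v) dv.
  For the x component: f_1(F) = 2*u^2 - 3*u*v + u + 3*v^2; d F_1 = (1) du + (0) dv
  For the y component: f_2(F) = 1; d F_2 = (4*u - 3*v) du + (-3*u + 6*v) dv
Combining and collecting du, dv coefficients:
  coeff of du: 2*u^2 - 3*u*v + 5*u + 3*v^2 - 3*v
  coeff of dv: -3*u + 6*v
F^* omega = (2*u^2 - 3*u*v + 5*u + 3*v^2 - 3*v) du + (-3*u + 6*v) dv.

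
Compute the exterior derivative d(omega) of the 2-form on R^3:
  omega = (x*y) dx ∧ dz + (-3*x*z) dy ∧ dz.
d(omega) = (-x - 3*z) dx ∧ dy ∧ dz

For a 2-form omega = sum_{i<j} g_{ij} dx_i ∧ dx_j, the exterior derivative is
  d(omega) = sum_{i<j} d(g_{ij}) ∧ dx_i ∧ dx_j = sum_{i<j, k} (∂g_{ij}/∂x_k) dx_k ∧ dx_i ∧ dx_j.
Expand each term, using dx_k ∧ dx_i ∧ dx_j = sgn(permutation) dx_{(a)} ∧ dx_{(b)} ∧ dx_{(c)} with (a < b < c) sorted:
  d(x*y) includes (∂/∂y)(x*y) dy = (x) dy, which multiplied by dx ∧ dz gives (-x) dx ∧ dy ∧ dz
  d(-3*x*z) includes (∂/∂x)(-3*x*z) dx = (-3*z) dx, which multiplied by dy ∧ dz gives (-3*z) dx ∧ dy ∧ dz
Collecting like 3-forms: d(omega) = (-x - 3*z) dx ∧ dy ∧ dz.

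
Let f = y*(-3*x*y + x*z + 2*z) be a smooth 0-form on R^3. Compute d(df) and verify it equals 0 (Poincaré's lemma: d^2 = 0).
d(df) = 0

Step 1: df = sum_i (∂f/∂x_i) dx_i = (y*(-3*y + z)) dx + (-6*x*y + x*z + 2*z) dy + (y*(x + 2)) dz.
Step 2: Apply d again. Using the 1-form formula, the coefficient of dx ∧ dy in d(df) is ∂^2 f/∂x ∂y - ∂^2 f/∂y ∂x = (-6*y + z) - (-6*y + z) = 0 (equality of mixed partials for smooth f).
Similarly for dx ∧ dz and dy ∧ dz — all coefficients vanish. So d(df) = 0.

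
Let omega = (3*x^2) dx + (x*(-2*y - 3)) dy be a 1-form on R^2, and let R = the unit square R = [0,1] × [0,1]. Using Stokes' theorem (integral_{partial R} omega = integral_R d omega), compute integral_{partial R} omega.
integral_(partial R) omega = -4

Stokes: integral_partial_R omega = integral_R d omega with d omega = (∂Q/∂x - ∂P/∂y) dx ∧ dy.
  ∂Q/∂x = -2*y - 3
  ∂P/∂y = 0
  integrand = ∂Q/∂x - ∂P/∂y = -2*y - 3.
Integrating over R: integral_0^1 integral_0^1 (-2*y - 3) dx dy = -4.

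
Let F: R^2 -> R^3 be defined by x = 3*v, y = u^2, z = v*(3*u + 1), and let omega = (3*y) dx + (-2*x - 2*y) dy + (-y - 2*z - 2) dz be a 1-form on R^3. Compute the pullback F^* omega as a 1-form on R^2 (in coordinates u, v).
F^* omega = (-4*u^3 - 3*u^2*v - 18*u*v^2 - 12*u*v - 6*v^2 - 6*v) du + (-3*u^3 - 18*u^2*v + 8*u^2 - 12*u*v - 6*u - 2*v - 2) dv

Using F^*(f dg) = (f ∘ F) d(g ∘ F), substitute each coordinate x_i by F_i(u, v) in f_i, and replace dx_i by d F_i = (∂F_i/∂u) du + (∂F_i/∂v) dv.
  For the x component: f_1(F) = 3*u^2; d F_1 = (0) du + (3) dv
  For the y component: f_2(F) = -2*u^2 - 6*v; d F_2 = (2*u) du + (0) dv
  For the z component: f_3(F) = -u^2 - 6*u*v - 2*v - 2; d F_3 = (3*v) du + (3*u + 1) dv
Combining and collecting du, dv coefficients:
  coeff of du: -4*u^3 - 3*u^2*v - 18*u*v^2 - 12*u*v - 6*v^2 - 6*v
  coeff of dv: -3*u^3 - 18*u^2*v + 8*u^2 - 12*u*v - 6*u - 2*v - 2
F^* omega = (-4*u^3 - 3*u^2*v - 18*u*v^2 - 12*u*v - 6*v^2 - 6*v) du + (-3*u^3 - 18*u^2*v + 8*u^2 - 12*u*v - 6*u - 2*v - 2) dv.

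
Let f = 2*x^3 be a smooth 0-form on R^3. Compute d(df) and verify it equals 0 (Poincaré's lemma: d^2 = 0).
d(df) = 0

Step 1: df = sum_i (∂f/∂x_i) dx_i = (6*x^2) dx + (0) dy + (0) dz.
Step 2: Apply d again. Using the 1-form formula, the coefficient of dx ∧ dy in d(df) is ∂^2 f/∂x ∂y - ∂^2 f/∂y ∂x = (0) - (0) = 0 (equality of mixed partials for smooth f).
Similarly for dx ∧ dz and dy ∧ dz — all coefficients vanish. So d(df) = 0.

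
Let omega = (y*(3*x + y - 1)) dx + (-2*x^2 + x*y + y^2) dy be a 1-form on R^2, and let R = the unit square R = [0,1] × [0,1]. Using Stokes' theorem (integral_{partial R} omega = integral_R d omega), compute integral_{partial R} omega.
integral_(partial R) omega = -3

Stokes: integral_partial_R omega = integral_R d omega with d omega = (∂Q/∂x - ∂P/∂y) dx ∧ dy.
  ∂Q/∂x = -4*x + y
  ∂P/∂y = 3*x + 2*y - 1
  integrand = ∂Q/∂x - ∂P/∂y = -7*x - y + 1.
Integrating over R: integral_0^1 integral_0^1 (-7*x - y + 1) dx dy = -3.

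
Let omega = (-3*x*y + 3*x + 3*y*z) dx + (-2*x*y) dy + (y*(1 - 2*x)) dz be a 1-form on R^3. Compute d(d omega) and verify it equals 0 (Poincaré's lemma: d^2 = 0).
d(d omega) = 0

Step 1: d omega = sum_{i<j} (∂f_j/∂x_i - ∂f_i/∂x_j) dx_i ∧ dx_j:
  coeff of dx ∧ dy: 3*x - 2*y - 3*z
  coeff of dx ∧ dz: -5*y
  coeff of dy ∧ dz: 1 - 2*x
Step 2: Apply d again to each 2-form coefficient. The only possible 3-form in R^3 is dx ∧ dy ∧ dz, with coefficient
  ∂(coeff of dy∧dz)/∂x - ∂(coeff of dx∧dz)/∂y + ∂(coeff of dx∧dy)/∂z
  = ∂/∂x (1 - 2*x) - ∂/∂y (-5*y) + ∂/∂z (3*x - 2*y - 3*z).
Each of these terms simplifies to sums of mixed partials that cancel in pairs. The result is 0 (by equality of mixed partials for smooth functions — Schwarz / Clairaut).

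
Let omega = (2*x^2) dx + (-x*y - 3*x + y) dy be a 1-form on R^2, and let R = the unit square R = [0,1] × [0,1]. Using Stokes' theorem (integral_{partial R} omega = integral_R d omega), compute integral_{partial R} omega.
integral_(partial R) omega = -7/2

Stokes: integral_partial_R omega = integral_R d omega with d omega = (∂Q/∂x - ∂P/∂y) dx ∧ dy.
  ∂Q/∂x = -y - 3
  ∂P/∂y = 0
  integrand = ∂Q/∂x - ∂P/∂y = -y - 3.
Integrating over R: integral_0^1 integral_0^1 (-y - 3) dx dy = -7/2.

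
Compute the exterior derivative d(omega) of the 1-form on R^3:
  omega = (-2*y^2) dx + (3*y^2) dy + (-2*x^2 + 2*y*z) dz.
d(omega) = (4*y) dx ∧ dy + (-4*x) dx ∧ dz + (2*z) dy ∧ dz

For a 1-form omega = sum_i f_i dx_i, the exterior derivative is
  d(omega) = sum_{i < j} (∂f_j/∂x_i - ∂f_i/∂x_j) dx_i ∧ dx_j.
  coefficient of dx ∧ dy: ∂f_2/∂x - ∂f_1/∂y = ∂(3*y^2)/∂x - ∂(-2*y^2)/∂y = 4*y
  coefficient of dx ∧ dz: ∂f_3/∂x - ∂f_1/∂z = ∂(-2*x^2 + 2*y*z)/∂x - ∂(-2*y^2)/∂z = -4*x
  coefficient of dy ∧ dz: ∂f_3/∂y - ∂f_2/∂z = ∂(-2*x^2 + 2*y*z)/∂y - ∂(3*y^2)/∂z = 2*z
Assembling: d(omega) = (4*y) dx ∧ dy + (-4*x) dx ∧ dz + (2*z) dy ∧ dz.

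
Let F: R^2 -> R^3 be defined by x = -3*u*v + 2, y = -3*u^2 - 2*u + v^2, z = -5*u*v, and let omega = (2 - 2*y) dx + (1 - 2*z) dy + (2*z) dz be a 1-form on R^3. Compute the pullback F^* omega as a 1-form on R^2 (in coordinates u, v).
F^* omega = (-78*u^2*v + 50*u*v^2 - 32*u*v - 6*u + 6*v^3 - 6*v - 2) du + (-18*u^3 + 50*u^2*v - 12*u^2 + 26*u*v^2 - 6*u + 2*v) dv

Using F^*(f dg) = (f ∘ F) d(g ∘ F), substitute each coordinate x_i by F_i(u, v) in f_i, and replace dx_i by d F_i = (∂F_i/∂u) du + (∂F_i/∂v) dv.
  For the x component: f_1(F) = 6*u^2 + 4*u - 2*v^2 + 2; d F_1 = (-3*v) du + (-3*u) dv
  For the y component: f_2(F) = 10*u*v + 1; d F_2 = (-6*u - 2) du + (2*v) dv
  For the z component: f_3(F) = -10*u*v; d F_3 = (-5*v) du + (-5*u) dv
Combining and collecting du, dv coefficients:
  coeff of du: -78*u^2*v + 50*u*v^2 - 32*u*v - 6*u + 6*v^3 - 6*v - 2
  coeff of dv: -18*u^3 + 50*u^2*v - 12*u^2 + 26*u*v^2 - 6*u + 2*v
F^* omega = (-78*u^2*v + 50*u*v^2 - 32*u*v - 6*u + 6*v^3 - 6*v - 2) du + (-18*u^3 + 50*u^2*v - 12*u^2 + 26*u*v^2 - 6*u + 2*v) dv.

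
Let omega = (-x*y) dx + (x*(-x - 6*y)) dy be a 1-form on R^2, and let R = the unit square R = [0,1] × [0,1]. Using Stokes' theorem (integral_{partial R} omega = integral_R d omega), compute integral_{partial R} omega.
integral_(partial R) omega = -7/2

Stokes: integral_partial_R omega = integral_R d omega with d omega = (∂Q/∂x - ∂P/∂y) dx ∧ dy.
  ∂Q/∂x = -2*x - 6*y
  ∂P/∂y = -x
  integrand = ∂Q/∂x - ∂P/∂y = -x - 6*y.
Integrating over R: integral_0^1 integral_0^1 (-x - 6*y) dx dy = -7/2.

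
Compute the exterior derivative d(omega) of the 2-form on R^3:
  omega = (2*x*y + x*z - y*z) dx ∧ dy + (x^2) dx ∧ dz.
d(omega) = (x - y) dx ∧ dy ∧ dz

For a 2-form omega = sum_{i<j} g_{ij} dx_i ∧ dx_j, the exterior derivative is
  d(omega) = sum_{i<j} d(g_{ij}) ∧ dx_i ∧ dx_j = sum_{i<j, k} (∂g_{ij}/∂x_k) dx_k ∧ dx_i ∧ dx_j.
Expand each term, using dx_k ∧ dx_i ∧ dx_j = sgn(permutation) dx_{(a)} ∧ dx_{(b)} ∧ dx_{(c)} with (a < b < c) sorted:
  d(2*x*y + x*z - y*z) includes (∂/∂z)(2*x*y + x*z - y*z) dz = (x - y) dz, which multiplied by dx ∧ dy gives (x - y) dx ∧ dy ∧ dz
Collecting like 3-forms: d(omega) = (x - y) dx ∧ dy ∧ dz.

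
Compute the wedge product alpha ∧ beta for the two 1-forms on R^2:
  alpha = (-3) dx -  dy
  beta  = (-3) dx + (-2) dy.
alpha ∧ beta = (3) dx ∧ dy

Distribute the wedge, using dx_i ∧ dx_j = -dx_j ∧ dx_i and dx_i ∧ dx_i = 0. For each pair (i, j) with i < j, the coefficient of dx_i ∧ dx_j in alpha ∧ beta is (alpha_i * beta_j - alpha_j * beta_i). Collecting: alpha ∧ beta = (3) dx ∧ dy.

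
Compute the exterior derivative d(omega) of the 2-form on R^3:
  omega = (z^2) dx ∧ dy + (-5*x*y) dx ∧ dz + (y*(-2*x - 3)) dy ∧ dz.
d(omega) = (5*x - 2*y + 2*z) dx ∧ dy ∧ dz

For a 2-form omega = sum_{i<j} g_{ij} dx_i ∧ dx_j, the exterior derivative is
  d(omega) = sum_{i<j} d(g_{ij}) ∧ dx_i ∧ dx_j = sum_{i<j, k} (∂g_{ij}/∂x_k) dx_k ∧ dx_i ∧ dx_j.
Expand each term, using dx_k ∧ dx_i ∧ dx_j = sgn(permutation) dx_{(a)} ∧ dx_{(b)} ∧ dx_{(c)} with (a < b < c) sorted:
  d(z^2) includes (∂/∂z)(z^2) dz = (2*z) dz, which multiplied by dx ∧ dy gives (2*z) dx ∧ dy ∧ dz
  d(-5*x*y) includes (∂/∂y)(-5*x*y) dy = (-5*x) dy, which multiplied by dx ∧ dz gives (5*x) dx ∧ dy ∧ dz
  d(y*(-2*x - 3)) includes (∂/∂x)(y*(-2*x - 3)) dx = (-2*y) dx, which multiplied by dy ∧ dz gives (-2*y) dx ∧ dy ∧ dz
Collecting like 3-forms: d(omega) = (5*x - 2*y + 2*z) dx ∧ dy ∧ dz.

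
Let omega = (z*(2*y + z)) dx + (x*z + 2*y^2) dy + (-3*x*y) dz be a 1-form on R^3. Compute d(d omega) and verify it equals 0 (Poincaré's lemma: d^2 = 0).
d(d omega) = 0

Step 1: d omega = sum_{i<j} (∂f_j/∂x_i - ∂f_i/∂x_j) dx_i ∧ dx_j:
  coeff of dx ∧ dy: -z
  coeff of dx ∧ dz: -5*y - 2*z
  coeff of dy ∧ dz: -4*x
Step 2: Apply d again to each 2-form coefficient. The only possible 3-form in R^3 is dx ∧ dy ∧ dz, with coefficient
  ∂(coeff of dy∧dz)/∂x - ∂(coeff of dx∧dz)/∂y + ∂(coeff of dx∧dy)/∂z
  = ∂/∂x (-4*x) - ∂/∂y (-5*y - 2*z) + ∂/∂z (-z).
Each of these terms simplifies to sums of mixed partials that cancel in pairs. The result is 0 (by equality of mixed partials for smooth functions — Schwarz / Clairaut).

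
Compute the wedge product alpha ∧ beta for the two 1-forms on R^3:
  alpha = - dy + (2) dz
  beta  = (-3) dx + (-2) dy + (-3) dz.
alpha ∧ beta = (-3) dx ∧ dy + (7) dy ∧ dz + (6) dx ∧ dz

Distribute the wedge, using dx_i ∧ dx_j = -dx_j ∧ dx_i and dx_i ∧ dx_i = 0. For each pair (i, j) with i < j, the coefficient of dx_i ∧ dx_j in alpha ∧ beta is (alpha_i * beta_j - alpha_j * beta_i). Collecting: alpha ∧ beta = (-3) dx ∧ dy + (7) dy ∧ dz + (6) dx ∧ dz.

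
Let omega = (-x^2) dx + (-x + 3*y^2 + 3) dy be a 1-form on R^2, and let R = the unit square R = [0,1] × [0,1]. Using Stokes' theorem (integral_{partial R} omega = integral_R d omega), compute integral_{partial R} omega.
integral_(partial R) omega = -1

Stokes: integral_partial_R omega = integral_R d omega with d omega = (∂Q/∂x - ∂P/∂y) dx ∧ dy.
  ∂Q/∂x = -1
  ∂P/∂y = 0
  integrand = ∂Q/∂x - ∂P/∂y = -1.
Integrating over R: integral_0^1 integral_0^1 (-1) dx dy = -1.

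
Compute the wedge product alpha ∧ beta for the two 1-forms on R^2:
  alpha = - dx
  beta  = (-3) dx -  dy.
alpha ∧ beta = (1) dx ∧ dy

Distribute the wedge, using dx_i ∧ dx_j = -dx_j ∧ dx_i and dx_i ∧ dx_i = 0. For each pair (i, j) with i < j, the coefficient of dx_i ∧ dx_j in alpha ∧ beta is (alpha_i * beta_j - alpha_j * beta_i). Collecting: alpha ∧ beta = (1) dx ∧ dy.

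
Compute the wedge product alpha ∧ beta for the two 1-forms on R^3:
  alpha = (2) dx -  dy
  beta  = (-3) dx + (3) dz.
alpha ∧ beta = (6) dx ∧ dz + (-3) dx ∧ dy + (-3) dy ∧ dz

Distribute the wedge, using dx_i ∧ dx_j = -dx_j ∧ dx_i and dx_i ∧ dx_i = 0. For each pair (i, j) with i < j, the coefficient of dx_i ∧ dx_j in alpha ∧ beta is (alpha_i * beta_j - alpha_j * beta_i). Collecting: alpha ∧ beta = (6) dx ∧ dz + (-3) dx ∧ dy + (-3) dy ∧ dz.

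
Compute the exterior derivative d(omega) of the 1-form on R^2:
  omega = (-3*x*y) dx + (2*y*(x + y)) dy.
d(omega) = (3*x + 2*y) dx ∧ dy

For a 1-form omega = sum_i f_i dx_i, the exterior derivative is
  d(omega) = sum_{i < j} (∂f_j/∂x_i - ∂f_i/∂x_j) dx_i ∧ dx_j.
  coefficient of dx ∧ dy: ∂f_2/∂x - ∂f_1/∂y = ∂(2*y*(x + y))/∂x - ∂(-3*x*y)/∂y = 3*x + 2*y
Assembling: d(omega) = (3*x + 2*y) dx ∧ dy.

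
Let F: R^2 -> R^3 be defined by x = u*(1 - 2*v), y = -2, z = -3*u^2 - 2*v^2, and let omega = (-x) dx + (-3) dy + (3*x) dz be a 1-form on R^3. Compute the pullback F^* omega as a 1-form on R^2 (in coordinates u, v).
F^* omega = (u*(36*u*v - 18*u - 4*v^2 + 4*v - 1)) du + (2*u*(-2*u*v + u + 12*v^2 - 6*v)) dv

Using F^*(f dg) = (f ∘ F) d(g ∘ F), substitute each coordinate x_i by F_i(u, v) in f_i, and replace dx_i by d F_i = (∂F_i/∂u) du + (∂F_i/∂v) dv.
  For the x component: f_1(F) = u*(2*v - 1); d F_1 = (1 - 2*v) du + (-2*u) dv
  For the y component: f_2(F) = -3; d F_2 = (0) du + (0) dv
  For the z component: f_3(F) = 3*u*(1 - 2*v); d F_3 = (-6*u) du + (-4*v) dv
Combining and collecting du, dv coefficients:
  coeff of du: u*(36*u*v - 18*u - 4*v^2 + 4*v - 1)
  coeff of dv: 2*u*(-2*u*v + u + 12*v^2 - 6*v)
F^* omega = (u*(36*u*v - 18*u - 4*v^2 + 4*v - 1)) du + (2*u*(-2*u*v + u + 12*v^2 - 6*v)) dv.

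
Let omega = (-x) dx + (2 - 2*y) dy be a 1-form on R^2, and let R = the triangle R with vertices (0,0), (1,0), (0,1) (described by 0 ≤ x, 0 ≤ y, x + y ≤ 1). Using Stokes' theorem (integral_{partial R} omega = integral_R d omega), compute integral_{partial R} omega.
integral_(partial R) omega = 0

Stokes: integral_partial_R omega = integral_R d omega with d omega = (∂Q/∂x - ∂P/∂y) dx ∧ dy.
  ∂Q/∂x = 0
  ∂P/∂y = 0
  integrand = ∂Q/∂x - ∂P/∂y = 0.
Integrating over R: integral_0^1 integral_0^{1-x} (0) dy dx = 0.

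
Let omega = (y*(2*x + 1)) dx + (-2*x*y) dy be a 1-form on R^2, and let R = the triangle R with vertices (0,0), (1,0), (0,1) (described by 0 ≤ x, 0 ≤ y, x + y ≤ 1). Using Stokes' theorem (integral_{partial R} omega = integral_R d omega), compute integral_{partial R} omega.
integral_(partial R) omega = -7/6

Stokes: integral_partial_R omega = integral_R d omega with d omega = (∂Q/∂x - ∂P/∂y) dx ∧ dy.
  ∂Q/∂x = -2*y
  ∂P/∂y = 2*x + 1
  integrand = ∂Q/∂x - ∂P/∂y = -2*x - 2*y - 1.
Integrating over R: integral_0^1 integral_0^{1-x} (-2*x - 2*y - 1) dy dx = -7/6.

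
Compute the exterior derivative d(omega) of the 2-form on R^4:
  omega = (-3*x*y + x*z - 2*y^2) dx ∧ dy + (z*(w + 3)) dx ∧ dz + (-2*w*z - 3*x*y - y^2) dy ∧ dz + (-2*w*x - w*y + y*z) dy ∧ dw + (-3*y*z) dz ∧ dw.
d(omega) = (x - 3*y) dx ∧ dy ∧ dz + (z) dx ∧ dz ∧ dw + (-y - 5*z) dy ∧ dz ∧ dw + (-2*w) dx ∧ dy ∧ dw

For a 2-form omega = sum_{i<j} g_{ij} dx_i ∧ dx_j, the exterior derivative is
  d(omega) = sum_{i<j} d(g_{ij}) ∧ dx_i ∧ dx_j = sum_{i<j, k} (∂g_{ij}/∂x_k) dx_k ∧ dx_i ∧ dx_j.
Expand each term, using dx_k ∧ dx_i ∧ dx_j = sgn(permutation) dx_{(a)} ∧ dx_{(b)} ∧ dx_{(c)} with (a < b < c) sorted:
  d(-3*x*y + x*z - 2*y^2) includes (∂/∂z)(-3*x*y + x*z - 2*y^2) dz = (x) dz, which multiplied by dx ∧ dy gives (x) dx ∧ dy ∧ dz
  d(z*(w + 3)) includes (∂/∂w)(z*(w + 3)) dw = (z) dw, which multiplied by dx ∧ dz gives (z) dx ∧ dz ∧ dw
  d(-2*w*z - 3*x*y - y^2) includes (∂/∂x)(-2*w*z - 3*x*y - y^2) dx = (-3*y) dx, which multiplied by dy ∧ dz gives (-3*y) dx ∧ dy ∧ dz
  d(-2*w*z - 3*x*y - y^2) includes (∂/∂w)(-2*w*z - 3*x*y - y^2) dw = (-2*z) dw, which multiplied by dy ∧ dz gives (-2*z) dy ∧ dz ∧ dw
  d(-2*w*x - w*y + y*z) includes (∂/∂x)(-2*w*x - w*y + y*z) dx = (-2*w) dx, which multiplied by dy ∧ dw gives (-2*w) dx ∧ dy ∧ dw
  d(-2*w*x - w*y + y*z) includes (∂/∂z)(-2*w*x - w*y + y*z) dz = (y) dz, which multiplied by dy ∧ dw gives (-y) dy ∧ dz ∧ dw
  d(-3*y*z) includes (∂/∂y)(-3*y*z) dy = (-3*z) dy, which multiplied by dz ∧ dw gives (-3*z) dy ∧ dz ∧ dw
Collecting like 3-forms: d(omega) = (x - 3*y) dx ∧ dy ∧ dz + (z) dx ∧ dz ∧ dw + (-y - 5*z) dy ∧ dz ∧ dw + (-2*w) dx ∧ dy ∧ dw.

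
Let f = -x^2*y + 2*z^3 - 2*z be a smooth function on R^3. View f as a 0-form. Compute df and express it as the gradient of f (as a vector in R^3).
df = (-2*x*y) dx + (-x^2) dy + (6*z^2 - 2) dz; grad f = (-2*x*y, -x^2, 6*z^2 - 2)

For a 0-form f, d f = (∂f/∂x) dx + (∂f/∂y) dy + (∂f/∂z) dz. The components of the vector representation are exactly the entries of grad f in Cartesian coordinates:
  ∂f/∂x = -2*x*y
  ∂f/∂y = -x^2
  ∂f/∂z = 6*z^2 - 2.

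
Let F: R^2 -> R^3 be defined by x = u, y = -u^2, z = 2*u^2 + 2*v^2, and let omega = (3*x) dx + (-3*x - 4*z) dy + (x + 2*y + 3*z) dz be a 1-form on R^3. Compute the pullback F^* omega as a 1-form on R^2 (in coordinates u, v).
F^* omega = (u*(32*u^2 + 10*u + 40*v^2 + 3)) du + (4*v*(4*u^2 + u + 6*v^2)) dv

Using F^*(f dg) = (f ∘ F) d(g ∘ F), substitute each coordinate x_i by F_i(u, v) in f_i, and replace dx_i by d F_i = (∂F_i/∂u) du + (∂F_i/∂v) dv.
  For the x component: f_1(F) = 3*u; d F_1 = (1) du + (0) dv
  For the y component: f_2(F) = -8*u^2 - 3*u - 8*v^2; d F_2 = (-2*u) du + (0) dv
  For the z component: f_3(F) = 4*u^2 + u + 6*v^2; d F_3 = (4*u) du + (4*v) dv
Combining and collecting du, dv coefficients:
  coeff of du: u*(32*u^2 + 10*u + 40*v^2 + 3)
  coeff of dv: 4*v*(4*u^2 + u + 6*v^2)
F^* omega = (u*(32*u^2 + 10*u + 40*v^2 + 3)) du + (4*v*(4*u^2 + u + 6*v^2)) dv.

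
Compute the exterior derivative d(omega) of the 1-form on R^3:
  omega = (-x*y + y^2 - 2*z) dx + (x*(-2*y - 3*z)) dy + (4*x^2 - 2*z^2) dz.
d(omega) = (x - 4*y - 3*z) dx ∧ dy + (8*x + 2) dx ∧ dz + (3*x) dy ∧ dz

For a 1-form omega = sum_i f_i dx_i, the exterior derivative is
  d(omega) = sum_{i < j} (∂f_j/∂x_i - ∂f_i/∂x_j) dx_i ∧ dx_j.
  coefficient of dx ∧ dy: ∂f_2/∂x - ∂f_1/∂y = ∂(x*(-2*y - 3*z))/∂x - ∂(-x*y + y^2 - 2*z)/∂y = x - 4*y - 3*z
  coefficient of dx ∧ dz: ∂f_3/∂x - ∂f_1/∂z = ∂(4*x^2 - 2*z^2)/∂x - ∂(-x*y + y^2 - 2*z)/∂z = 8*x + 2
  coefficient of dy ∧ dz: ∂f_3/∂y - ∂f_2/∂z = ∂(4*x^2 - 2*z^2)/∂y - ∂(x*(-2*y - 3*z))/∂z = 3*x
Assembling: d(omega) = (x - 4*y - 3*z) dx ∧ dy + (8*x + 2) dx ∧ dz + (3*x) dy ∧ dz.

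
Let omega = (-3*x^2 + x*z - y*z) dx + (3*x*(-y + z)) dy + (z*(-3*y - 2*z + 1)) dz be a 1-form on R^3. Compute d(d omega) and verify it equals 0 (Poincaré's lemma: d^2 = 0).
d(d omega) = 0

Step 1: d omega = sum_{i<j} (∂f_j/∂x_i - ∂f_i/∂x_j) dx_i ∧ dx_j:
  coeff of dx ∧ dy: -3*y + 4*z
  coeff of dx ∧ dz: -x + y
  coeff of dy ∧ dz: -3*x - 3*z
Step 2: Apply d again to each 2-form coefficient. The only possible 3-form in R^3 is dx ∧ dy ∧ dz, with coefficient
  ∂(coeff of dy∧dz)/∂x - ∂(coeff of dx∧dz)/∂y + ∂(coeff of dx∧dy)/∂z
  = ∂/∂x (-3*x - 3*z) - ∂/∂y (-x + y) + ∂/∂z (-3*y + 4*z).
Each of these terms simplifies to sums of mixed partials that cancel in pairs. The result is 0 (by equality of mixed partials for smooth functions — Schwarz / Clairaut).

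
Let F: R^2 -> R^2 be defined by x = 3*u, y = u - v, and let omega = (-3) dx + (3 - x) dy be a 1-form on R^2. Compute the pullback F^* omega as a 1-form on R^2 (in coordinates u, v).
F^* omega = (-3*u - 6) du + (3*u - 3) dv

Using F^*(f dg) = (f ∘ F) d(g ∘ F), substitute each coordinate x_i by F_i(u, v) in f_i, and replace dx_i by d F_i = (∂F_i/∂u) du + (∂F_i/∂v) dv.
  For the x component: f_1(F) = -3; d F_1 = (3) du + (0) dv
  For the y component: f_2(F) = 3 - 3*u; d F_2 = (1) du + (-1) dv
Combining and collecting du, dv coefficients:
  coeff of du: -3*u - 6
  coeff of dv: 3*u - 3
F^* omega = (-3*u - 6) du + (3*u - 3) dv.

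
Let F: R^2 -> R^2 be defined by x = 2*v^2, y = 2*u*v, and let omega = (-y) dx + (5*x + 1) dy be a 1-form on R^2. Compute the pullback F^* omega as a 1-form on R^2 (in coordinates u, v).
F^* omega = (20*v^3 + 2*v) du + (2*u*(6*v^2 + 1)) dv

Using F^*(f dg) = (f ∘ F) d(g ∘ F), substitute each coordinate x_i by F_i(u, v) in f_i, and replace dx_i by d F_i = (∂F_i/∂u) du + (∂F_i/∂v) dv.
  For the x component: f_1(F) = -2*u*v; d F_1 = (0) du + (4*v) dv
  For the y component: f_2(F) = 10*v^2 + 1; d F_2 = (2*v) du + (2*u) dv
Combining and collecting du, dv coefficients:
  coeff of du: 20*v^3 + 2*v
  coeff of dv: 2*u*(6*v^2 + 1)
F^* omega = (20*v^3 + 2*v) du + (2*u*(6*v^2 + 1)) dv.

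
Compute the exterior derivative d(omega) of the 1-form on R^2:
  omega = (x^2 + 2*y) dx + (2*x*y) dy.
d(omega) = (2*y - 2) dx ∧ dy

For a 1-form omega = sum_i f_i dx_i, the exterior derivative is
  d(omega) = sum_{i < j} (∂f_j/∂x_i - ∂f_i/∂x_j) dx_i ∧ dx_j.
  coefficient of dx ∧ dy: ∂f_2/∂x - ∂f_1/∂y = ∂(2*x*y)/∂x - ∂(x^2 + 2*y)/∂y = 2*y - 2
Assembling: d(omega) = (2*y - 2) dx ∧ dy.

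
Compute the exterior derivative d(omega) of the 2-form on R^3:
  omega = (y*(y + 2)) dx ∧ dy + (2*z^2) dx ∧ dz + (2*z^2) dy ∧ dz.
d(omega) = 0

For a 2-form omega = sum_{i<j} g_{ij} dx_i ∧ dx_j, the exterior derivative is
  d(omega) = sum_{i<j} d(g_{ij}) ∧ dx_i ∧ dx_j = sum_{i<j, k} (∂g_{ij}/∂x_k) dx_k ∧ dx_i ∧ dx_j.
Expand each term, using dx_k ∧ dx_i ∧ dx_j = sgn(permutation) dx_{(a)} ∧ dx_{(b)} ∧ dx_{(c)} with (a < b < c) sorted:

Collecting like 3-forms: d(omega) = 0.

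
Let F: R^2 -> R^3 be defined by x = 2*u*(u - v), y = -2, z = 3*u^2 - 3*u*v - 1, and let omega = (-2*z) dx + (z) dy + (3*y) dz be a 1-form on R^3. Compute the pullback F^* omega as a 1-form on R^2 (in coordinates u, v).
F^* omega = (-24*u^3 + 36*u^2*v - 12*u*v^2 - 28*u + 14*v) du + (2*u*(6*u^2 - 6*u*v + 7)) dv

Using F^*(f dg) = (f ∘ F) d(g ∘ F), substitute each coordinate x_i by F_i(u, v) in f_i, and replace dx_i by d F_i = (∂F_i/∂u) du + (∂F_i/∂v) dv.
  For the x component: f_1(F) = -6*u^2 + 6*u*v + 2; d F_1 = (4*u - 2*v) du + (-2*u) dv
  For the y component: f_2(F) = 3*u^2 - 3*u*v - 1; d F_2 = (0) du + (0) dv
  For the z component: f_3(F) = -6; d F_3 = (6*u - 3*v) du + (-3*u) dv
Combining and collecting du, dv coefficients:
  coeff of du: -24*u^3 + 36*u^2*v - 12*u*v^2 - 28*u + 14*v
  coeff of dv: 2*u*(6*u^2 - 6*u*v + 7)
F^* omega = (-24*u^3 + 36*u^2*v - 12*u*v^2 - 28*u + 14*v) du + (2*u*(6*u^2 - 6*u*v + 7)) dv.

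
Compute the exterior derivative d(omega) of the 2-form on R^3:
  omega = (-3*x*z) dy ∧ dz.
d(omega) = (-3*z) dx ∧ dy ∧ dz

For a 2-form omega = sum_{i<j} g_{ij} dx_i ∧ dx_j, the exterior derivative is
  d(omega) = sum_{i<j} d(g_{ij}) ∧ dx_i ∧ dx_j = sum_{i<j, k} (∂g_{ij}/∂x_k) dx_k ∧ dx_i ∧ dx_j.
Expand each term, using dx_k ∧ dx_i ∧ dx_j = sgn(permutation) dx_{(a)} ∧ dx_{(b)} ∧ dx_{(c)} with (a < b < c) sorted:
  d(-3*x*z) includes (∂/∂x)(-3*x*z) dx = (-3*z) dx, which multiplied by dy ∧ dz gives (-3*z) dx ∧ dy ∧ dz
Collecting like 3-forms: d(omega) = (-3*z) dx ∧ dy ∧ dz.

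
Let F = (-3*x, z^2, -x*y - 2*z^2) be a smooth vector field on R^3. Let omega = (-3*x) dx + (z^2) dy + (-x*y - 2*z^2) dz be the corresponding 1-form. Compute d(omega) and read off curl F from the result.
d(omega) = (-x - 2*z) dy ∧ dz + (y) dz ∧ dx + (0) dx ∧ dy; curl F = (-x - 2*z, y, 0)

d omega = sum_{i<j} (∂f_j/∂x_i - ∂f_i/∂x_j) dx_i ∧ dx_j. Under the identification (dy ∧ dz, dz ∧ dx, dx ∧ dy) ↔ (e_x, e_y, e_z), the coefficients are exactly the components of curl F. Compute:
  ∂R/∂y - ∂Q/∂z = (-x) - (2*z) = -x - 2*z
  ∂P/∂z - ∂R/∂x = (0) - (-y) = y
  ∂Q/∂x - ∂P/∂y = (0) - (0) = 0.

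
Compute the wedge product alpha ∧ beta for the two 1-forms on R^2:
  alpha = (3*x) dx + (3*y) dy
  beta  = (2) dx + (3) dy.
alpha ∧ beta = (9*x - 6*y) dx ∧ dy

Distribute the wedge, using dx_i ∧ dx_j = -dx_j ∧ dx_i and dx_i ∧ dx_i = 0. For each pair (i, j) with i < j, the coefficient of dx_i ∧ dx_j in alpha ∧ beta is (alpha_i * beta_j - alpha_j * beta_i). Collecting: alpha ∧ beta = (9*x - 6*y) dx ∧ dy.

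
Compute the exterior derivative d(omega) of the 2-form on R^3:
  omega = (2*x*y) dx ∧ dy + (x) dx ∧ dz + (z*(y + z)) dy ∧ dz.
d(omega) = 0

For a 2-form omega = sum_{i<j} g_{ij} dx_i ∧ dx_j, the exterior derivative is
  d(omega) = sum_{i<j} d(g_{ij}) ∧ dx_i ∧ dx_j = sum_{i<j, k} (∂g_{ij}/∂x_k) dx_k ∧ dx_i ∧ dx_j.
Expand each term, using dx_k ∧ dx_i ∧ dx_j = sgn(permutation) dx_{(a)} ∧ dx_{(b)} ∧ dx_{(c)} with (a < b < c) sorted:

Collecting like 3-forms: d(omega) = 0.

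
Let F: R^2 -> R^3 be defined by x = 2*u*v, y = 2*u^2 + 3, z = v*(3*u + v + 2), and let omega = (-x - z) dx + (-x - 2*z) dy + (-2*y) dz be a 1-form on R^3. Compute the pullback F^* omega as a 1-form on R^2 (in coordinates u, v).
F^* omega = (2*v*(-22*u^2 - 9*u*v - 8*u - v^2 - 2*v - 9)) du + (-12*u^3 - 18*u^2*v - 8*u^2 - 2*u*v^2 - 4*u*v - 18*u - 12*v - 12) dv

Using F^*(f dg) = (f ∘ F) d(g ∘ F), substitute each coordinate x_i by F_i(u, v) in f_i, and replace dx_i by d F_i = (∂F_i/∂u) du + (∂F_i/∂v) dv.
  For the x component: f_1(F) = v*(-5*u - v - 2); d F_1 = (2*v) du + (2*u) dv
  For the y component: f_2(F) = 2*v*(-4*u - v - 2); d F_2 = (4*u) du + (0) dv
  For the z component: f_3(F) = -4*u^2 - 6; d F_3 = (3*v) du + (3*u + 2*v + 2) dv
Combining and collecting du, dv coefficients:
  coeff of du: 2*v*(-22*u^2 - 9*u*v - 8*u - v^2 - 2*v - 9)
  coeff of dv: -12*u^3 - 18*u^2*v - 8*u^2 - 2*u*v^2 - 4*u*v - 18*u - 12*v - 12
F^* omega = (2*v*(-22*u^2 - 9*u*v - 8*u - v^2 - 2*v - 9)) du + (-12*u^3 - 18*u^2*v - 8*u^2 - 2*u*v^2 - 4*u*v - 18*u - 12*v - 12) dv.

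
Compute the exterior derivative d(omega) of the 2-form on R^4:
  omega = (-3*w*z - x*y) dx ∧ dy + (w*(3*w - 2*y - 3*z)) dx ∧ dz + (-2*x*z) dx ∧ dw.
d(omega) = (-w) dx ∧ dy ∧ dz + (-3*z) dx ∧ dy ∧ dw + (6*w + 2*x - 2*y - 3*z) dx ∧ dz ∧ dw

For a 2-form omega = sum_{i<j} g_{ij} dx_i ∧ dx_j, the exterior derivative is
  d(omega) = sum_{i<j} d(g_{ij}) ∧ dx_i ∧ dx_j = sum_{i<j, k} (∂g_{ij}/∂x_k) dx_k ∧ dx_i ∧ dx_j.
Expand each term, using dx_k ∧ dx_i ∧ dx_j = sgn(permutation) dx_{(a)} ∧ dx_{(b)} ∧ dx_{(c)} with (a < b < c) sorted:
  d(-3*w*z - x*y) includes (∂/∂z)(-3*w*z - x*y) dz = (-3*w) dz, which multiplied by dx ∧ dy gives (-3*w) dx ∧ dy ∧ dz
  d(-3*w*z - x*y) includes (∂/∂w)(-3*w*z - x*y) dw = (-3*z) dw, which multiplied by dx ∧ dy gives (-3*z) dx ∧ dy ∧ dw
  d(w*(3*w - 2*y - 3*z)) includes (∂/∂y)(w*(3*w - 2*y - 3*z)) dy = (-2*w) dy, which multiplied by dx ∧ dz gives (2*w) dx ∧ dy ∧ dz
  d(w*(3*w - 2*y - 3*z)) includes (∂/∂w)(w*(3*w - 2*y - 3*z)) dw = (6*w - 2*y - 3*z) dw, which multiplied by dx ∧ dz gives (6*w - 2*y - 3*z) dx ∧ dz ∧ dw
  d(-2*x*z) includes (∂/∂z)(-2*x*z) dz = (-2*x) dz, which multiplied by dx ∧ dw gives (2*x) dx ∧ dz ∧ dw
Collecting like 3-forms: d(omega) = (-w) dx ∧ dy ∧ dz + (-3*z) dx ∧ dy ∧ dw + (6*w + 2*x - 2*y - 3*z) dx ∧ dz ∧ dw.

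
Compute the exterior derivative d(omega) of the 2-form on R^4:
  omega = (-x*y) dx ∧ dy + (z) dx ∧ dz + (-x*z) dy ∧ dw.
d(omega) = (-z) dx ∧ dy ∧ dw + (x) dy ∧ dz ∧ dw

For a 2-form omega = sum_{i<j} g_{ij} dx_i ∧ dx_j, the exterior derivative is
  d(omega) = sum_{i<j} d(g_{ij}) ∧ dx_i ∧ dx_j = sum_{i<j, k} (∂g_{ij}/∂x_k) dx_k ∧ dx_i ∧ dx_j.
Expand each term, using dx_k ∧ dx_i ∧ dx_j = sgn(permutation) dx_{(a)} ∧ dx_{(b)} ∧ dx_{(c)} with (a < b < c) sorted:
  d(-x*z) includes (∂/∂x)(-x*z) dx = (-z) dx, which multiplied by dy ∧ dw gives (-z) dx ∧ dy ∧ dw
  d(-x*z) includes (∂/∂z)(-x*z) dz = (-x) dz, which multiplied by dy ∧ dw gives (x) dy ∧ dz ∧ dw
Collecting like 3-forms: d(omega) = (-z) dx ∧ dy ∧ dw + (x) dy ∧ dz ∧ dw.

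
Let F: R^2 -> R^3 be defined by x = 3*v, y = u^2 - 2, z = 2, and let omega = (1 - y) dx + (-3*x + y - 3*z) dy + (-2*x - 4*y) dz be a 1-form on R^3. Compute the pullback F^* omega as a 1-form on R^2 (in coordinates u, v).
F^* omega = (2*u*(u^2 - 9*v - 8)) du + (9 - 3*u^2) dv

Using F^*(f dg) = (f ∘ F) d(g ∘ F), substitute each coordinate x_i by F_i(u, v) in f_i, and replace dx_i by d F_i = (∂F_i/∂u) du + (∂F_i/∂v) dv.
  For the x component: f_1(F) = 3 - u^2; d F_1 = (0) du + (3) dv
  For the y component: f_2(F) = u^2 - 9*v - 8; d F_2 = (2*u) du + (0) dv
  For the z component: f_3(F) = -4*u^2 - 6*v + 8; d F_3 = (0) du + (0) dv
Combining and collecting du, dv coefficients:
  coeff of du: 2*u*(u^2 - 9*v - 8)
  coeff of dv: 9 - 3*u^2
F^* omega = (2*u*(u^2 - 9*v - 8)) du + (9 - 3*u^2) dv.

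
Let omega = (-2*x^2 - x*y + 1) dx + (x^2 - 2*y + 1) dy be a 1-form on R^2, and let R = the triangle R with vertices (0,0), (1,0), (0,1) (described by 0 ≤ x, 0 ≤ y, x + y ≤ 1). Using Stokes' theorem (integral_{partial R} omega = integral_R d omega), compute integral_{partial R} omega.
integral_(partial R) omega = 1/2

Stokes: integral_partial_R omega = integral_R d omega with d omega = (∂Q/∂x - ∂P/∂y) dx ∧ dy.
  ∂Q/∂x = 2*x
  ∂P/∂y = -x
  integrand = ∂Q/∂x - ∂P/∂y = 3*x.
Integrating over R: integral_0^1 integral_0^{1-x} (3*x) dy dx = 1/2.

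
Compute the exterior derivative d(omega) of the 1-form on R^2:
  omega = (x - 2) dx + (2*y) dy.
d(omega) = 0

For a 1-form omega = sum_i f_i dx_i, the exterior derivative is
  d(omega) = sum_{i < j} (∂f_j/∂x_i - ∂f_i/∂x_j) dx_i ∧ dx_j.

Assembling: d(omega) = 0.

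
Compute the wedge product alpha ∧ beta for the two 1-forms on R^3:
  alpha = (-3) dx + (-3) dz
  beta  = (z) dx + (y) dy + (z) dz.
alpha ∧ beta = (-3*y) dx ∧ dy + (3*y) dy ∧ dz

Distribute the wedge, using dx_i ∧ dx_j = -dx_j ∧ dx_i and dx_i ∧ dx_i = 0. For each pair (i, j) with i < j, the coefficient of dx_i ∧ dx_j in alpha ∧ beta is (alpha_i * beta_j - alpha_j * beta_i). Collecting: alpha ∧ beta = (-3*y) dx ∧ dy + (3*y) dy ∧ dz.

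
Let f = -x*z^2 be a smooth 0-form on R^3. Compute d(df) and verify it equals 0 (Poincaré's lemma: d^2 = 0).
d(df) = 0

Step 1: df = sum_i (∂f/∂x_i) dx_i = (-z^2) dx + (0) dy + (-2*x*z) dz.
Step 2: Apply d again. Using the 1-form formula, the coefficient of dx ∧ dy in d(df) is ∂^2 f/∂x ∂y - ∂^2 f/∂y ∂x = (0) - (0) = 0 (equality of mixed partials for smooth f).
Similarly for dx ∧ dz and dy ∧ dz — all coefficients vanish. So d(df) = 0.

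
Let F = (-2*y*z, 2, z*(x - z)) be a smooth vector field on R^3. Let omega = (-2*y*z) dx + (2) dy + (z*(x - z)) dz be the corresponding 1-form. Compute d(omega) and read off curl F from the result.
d(omega) = (0) dy ∧ dz + (-2*y - z) dz ∧ dx + (2*z) dx ∧ dy; curl F = (0, -2*y - z, 2*z)

d omega = sum_{i<j} (∂f_j/∂x_i - ∂f_i/∂x_j) dx_i ∧ dx_j. Under the identification (dy ∧ dz, dz ∧ dx, dx ∧ dy) ↔ (e_x, e_y, e_z), the coefficients are exactly the components of curl F. Compute:
  ∂R/∂y - ∂Q/∂z = (0) - (0) = 0
  ∂P/∂z - ∂R/∂x = (-2*y) - (z) = -2*y - z
  ∂Q/∂x - ∂P/∂y = (0) - (-2*z) = 2*z.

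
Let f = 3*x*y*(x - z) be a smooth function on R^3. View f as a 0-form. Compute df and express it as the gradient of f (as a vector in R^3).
df = (3*y*(2*x - z)) dx + (3*x*(x - z)) dy + (-3*x*y) dz; grad f = (3*y*(2*x - z), 3*x*(x - z), -3*x*y)

For a 0-form f, d f = (∂f/∂x) dx + (∂f/∂y) dy + (∂f/∂z) dz. The components of the vector representation are exactly the entries of grad f in Cartesian coordinates:
  ∂f/∂x = 3*y*(2*x - z)
  ∂f/∂y = 3*x*(x - z)
  ∂f/∂z = -3*x*y.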